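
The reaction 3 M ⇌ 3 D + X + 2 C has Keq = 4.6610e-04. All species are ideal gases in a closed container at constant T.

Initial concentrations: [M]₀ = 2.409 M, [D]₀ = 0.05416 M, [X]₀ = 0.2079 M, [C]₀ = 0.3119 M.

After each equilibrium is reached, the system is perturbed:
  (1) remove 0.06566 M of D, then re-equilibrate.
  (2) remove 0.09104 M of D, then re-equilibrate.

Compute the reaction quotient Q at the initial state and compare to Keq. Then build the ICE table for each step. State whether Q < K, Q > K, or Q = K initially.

Q₀ = 2.2983e-07 vs Keq = 4.6610e-04 ⇒ Q<K, forward
Step 1:
                  M         D         X         C
  Initial     2.409   0.05416    0.2079    0.3119
  Change    -0.3149    0.3149     0.105    0.2099
  Equil       2.094     0.369    0.3129    0.5218
  solve Keq expr → x = 0.105; check Q = 4.6610e-04
Then remove 0.06566 M of D.
Step 2:
                  M         D         X         C
  Initial     2.094    0.3034    0.3129    0.5218
  Change   -0.04124   0.04124   0.01375    0.0275
  Equil       2.053    0.3446    0.3266    0.5493
  solve Keq expr → x = 0.01375; check Q = 4.6610e-04
Then remove 0.09104 M of D.
Step 3:
                  M         D         X         C
  Initial     2.053    0.2536    0.3266    0.5493
  Change   -0.05959   0.05959   0.01986   0.03973
  Equil       1.993    0.3132    0.3465     0.589
  solve Keq expr → x = 0.01986; check Q = 4.6610e-04

Q₀ = 2.2983e-07; Q < K (proceeds forward)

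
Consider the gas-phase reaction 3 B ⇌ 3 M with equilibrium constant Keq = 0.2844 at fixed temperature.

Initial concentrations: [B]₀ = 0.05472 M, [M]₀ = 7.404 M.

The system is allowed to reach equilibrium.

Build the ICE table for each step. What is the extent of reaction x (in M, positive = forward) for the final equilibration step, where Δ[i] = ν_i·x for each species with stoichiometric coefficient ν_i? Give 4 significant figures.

x = -1.482 M

Q₀ = 2.4772e+06 vs Keq = 0.2844 ⇒ Q>K, reverse
Step 1:
                   B          M
  init       0.05472      7.404
  Δ            4.445     -4.445
  eq             4.5      2.959
  solve Keq expr → x = -1.482; check Q = 0.2844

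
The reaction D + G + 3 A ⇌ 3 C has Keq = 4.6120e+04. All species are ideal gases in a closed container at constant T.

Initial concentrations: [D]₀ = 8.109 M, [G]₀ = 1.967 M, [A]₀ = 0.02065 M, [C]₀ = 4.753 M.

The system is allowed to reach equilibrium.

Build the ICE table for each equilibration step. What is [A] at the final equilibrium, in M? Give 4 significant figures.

[A]_eq = 0.05219 M

Q₀ = 7.6449e+05 vs Keq = 4.6120e+04 ⇒ Q>K, reverse
Step 1:
                    D           G           A           C
  I             8.109       1.967     0.02065       4.753
  C           0.01051     0.01051     0.03154    -0.03154
  E              8.12       1.978     0.05219       4.721
  solve Keq expr → x = -0.01051; check Q = 4.6120e+04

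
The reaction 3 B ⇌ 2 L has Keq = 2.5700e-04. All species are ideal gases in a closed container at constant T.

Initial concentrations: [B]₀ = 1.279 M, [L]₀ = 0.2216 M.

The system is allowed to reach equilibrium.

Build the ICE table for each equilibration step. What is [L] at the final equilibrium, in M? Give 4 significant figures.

Q₀ = 0.02347 vs Keq = 2.5700e-04 ⇒ Q>K, reverse
Step 1:
                    B           L
  I             1.279      0.2216
  C            0.2854     -0.1902
  E             1.564     0.03137
  solve Keq expr → x = -0.09512; check Q = 2.5700e-04

[L]_eq = 0.03137 M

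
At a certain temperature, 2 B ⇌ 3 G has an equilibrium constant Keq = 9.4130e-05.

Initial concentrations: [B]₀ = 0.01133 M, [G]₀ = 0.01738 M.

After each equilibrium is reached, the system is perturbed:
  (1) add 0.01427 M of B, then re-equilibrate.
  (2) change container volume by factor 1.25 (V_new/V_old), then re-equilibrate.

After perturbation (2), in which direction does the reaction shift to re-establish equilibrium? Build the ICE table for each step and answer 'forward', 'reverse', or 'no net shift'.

Q₀ = 0.0409 vs Keq = 9.4130e-05 ⇒ Q>K, reverse
Step 1:
                    B           G
  I           0.01133     0.01738
  C          0.009305    -0.01396
  E           0.02064    0.003422
  solve Keq expr → x = -0.004653; check Q = 9.4130e-05
Then add 0.01427 M of B.
Step 2:
                    B           G
  I           0.03491    0.003422
  C       -9.0148e-04    0.001352
  E             0.034    0.004774
  solve Keq expr → x = 4.5074e-04; check Q = 9.4130e-05
Then change container volume by factor 1.25 (V_new/V_old).
Step 3:
                    B           G
  I            0.0272     0.00382
  C       -1.8423e-04  2.7634e-04
  E           0.02702    0.004096
  solve Keq expr → x = 9.2114e-05; check Q = 9.4130e-05

Direction: forward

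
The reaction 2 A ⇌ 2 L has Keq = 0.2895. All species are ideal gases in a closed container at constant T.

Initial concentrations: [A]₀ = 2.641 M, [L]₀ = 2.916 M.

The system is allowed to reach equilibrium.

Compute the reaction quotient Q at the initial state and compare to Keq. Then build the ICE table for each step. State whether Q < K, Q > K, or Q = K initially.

Q₀ = 1.219 vs Keq = 0.2895 ⇒ Q>K, reverse
Step 1:
                    A           L
  Initial       2.641       2.916
  Change        0.972      -0.972
  Equil         3.613       1.944
  solve Keq expr → x = -0.486; check Q = 0.2895

Q₀ = 1.219; Q > K (proceeds reverse)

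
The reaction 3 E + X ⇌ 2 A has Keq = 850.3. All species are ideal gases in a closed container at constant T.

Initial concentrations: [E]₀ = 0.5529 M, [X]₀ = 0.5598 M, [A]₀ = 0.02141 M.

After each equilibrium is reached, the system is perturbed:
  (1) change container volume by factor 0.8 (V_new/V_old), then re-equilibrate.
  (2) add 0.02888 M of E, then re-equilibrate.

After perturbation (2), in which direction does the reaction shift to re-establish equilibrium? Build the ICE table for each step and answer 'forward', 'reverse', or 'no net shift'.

Q₀ = 0.004845 vs Keq = 850.3 ⇒ Q<K, forward
Step 1:
                   E          X          A
  init        0.5529     0.5598    0.02141
  Δ          -0.4826    -0.1609     0.3217
  eq         0.07028     0.3989     0.3432
  solve Keq expr → x = 0.1609; check Q = 850.3
Then change container volume by factor 0.8 (V_new/V_old).
Step 2:
                   E          X          A
  init       0.08785     0.4987     0.4289
  Δ         -0.01109  -0.003695   0.007391
  eq         0.07677      0.495     0.4363
  solve Keq expr → x = 0.003695; check Q = 850.3
Then add 0.02888 M of E.
Step 3:
                   E          X          A
  init        0.1056      0.495     0.4363
  Δ         -0.02636  -0.008787    0.01757
  eq         0.07928     0.4862     0.4539
  solve Keq expr → x = 0.008787; check Q = 850.3

Direction: forward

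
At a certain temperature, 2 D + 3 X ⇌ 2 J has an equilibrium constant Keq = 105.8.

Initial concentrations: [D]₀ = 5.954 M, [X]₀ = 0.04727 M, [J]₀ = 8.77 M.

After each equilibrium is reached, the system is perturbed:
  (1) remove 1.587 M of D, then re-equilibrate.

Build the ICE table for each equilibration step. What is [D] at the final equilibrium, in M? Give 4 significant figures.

Q₀ = 2.0541e+04 vs Keq = 105.8 ⇒ Q>K, reverse
Step 1:
                   D          X          J
  I            5.954    0.04727       8.77
  C            0.146     0.2191     -0.146
  E              6.1     0.2663      8.624
  solve Keq expr → x = -0.07302; check Q = 105.8
Then remove 1.587 M of D.
Step 2:
                   D          X          J
  I            4.513     0.2663      8.624
  C          0.03767    0.05651   -0.03767
  E            4.551     0.3228      8.586
  solve Keq expr → x = -0.01884; check Q = 105.8

[D]_eq = 4.551 M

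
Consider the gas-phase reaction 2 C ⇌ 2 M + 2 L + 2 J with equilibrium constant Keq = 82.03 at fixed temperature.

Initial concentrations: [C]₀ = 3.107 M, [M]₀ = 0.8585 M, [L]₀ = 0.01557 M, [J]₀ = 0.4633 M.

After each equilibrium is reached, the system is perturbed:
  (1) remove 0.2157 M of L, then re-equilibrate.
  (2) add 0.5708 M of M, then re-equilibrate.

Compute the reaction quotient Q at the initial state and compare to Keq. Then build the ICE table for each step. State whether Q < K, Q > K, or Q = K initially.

Q₀ = 3.9728e-06 vs Keq = 82.03 ⇒ Q<K, forward
Step 1:
                   C          M          L          J
  I            3.107     0.8585    0.01557     0.4633
  C           -1.838      1.838      1.838      1.838
  E            1.269      2.696      1.853      2.301
  solve Keq expr → x = 0.9188; check Q = 82.03
Then remove 0.2157 M of L.
Step 2:
                   C          M          L          J
  I            1.269      2.696      1.638      2.301
  C         -0.05618    0.05618    0.05618    0.05618
  E            1.213      2.752      1.694      2.357
  solve Keq expr → x = 0.02809; check Q = 82.03
Then add 0.5708 M of M.
Step 3:
                   C          M          L          J
  I            1.213      3.323      1.694      2.357
  C          0.08809   -0.08809   -0.08809   -0.08809
  E            1.301      3.235      1.606      2.269
  solve Keq expr → x = -0.04404; check Q = 82.03

Q₀ = 3.9728e-06; Q < K (proceeds forward)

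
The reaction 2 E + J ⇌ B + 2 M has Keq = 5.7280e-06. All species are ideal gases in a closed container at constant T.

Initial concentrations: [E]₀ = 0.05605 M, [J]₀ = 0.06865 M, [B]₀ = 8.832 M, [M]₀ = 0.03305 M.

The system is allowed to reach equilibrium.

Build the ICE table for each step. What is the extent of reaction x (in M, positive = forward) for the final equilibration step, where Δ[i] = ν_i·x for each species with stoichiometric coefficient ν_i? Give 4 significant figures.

x = -0.01651 M

Q₀ = 44.73 vs Keq = 5.7280e-06 ⇒ Q>K, reverse
Step 1:
                   E          J          B          M
  I          0.05605    0.06865      8.832    0.03305
  C          0.03303    0.01651   -0.01651   -0.03303
  E          0.08908    0.08516      8.815 2.0955e-05
  solve Keq expr → x = -0.01651; check Q = 5.7280e-06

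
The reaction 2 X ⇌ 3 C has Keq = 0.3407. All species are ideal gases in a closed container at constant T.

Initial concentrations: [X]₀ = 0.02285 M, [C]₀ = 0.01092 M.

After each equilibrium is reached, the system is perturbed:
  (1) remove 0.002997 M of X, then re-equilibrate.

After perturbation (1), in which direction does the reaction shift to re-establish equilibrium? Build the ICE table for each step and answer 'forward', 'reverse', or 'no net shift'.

Direction: reverse

Q₀ = 0.002494 vs Keq = 0.3407 ⇒ Q<K, forward
Step 1:
                    X           C
  I           0.02285     0.01092
  C          -0.01345     0.02018
  E          0.009396      0.0311
  solve Keq expr → x = 0.006727; check Q = 0.3407
Then remove 0.002997 M of X.
Step 2:
                    X           C
  I          0.006399      0.0311
  C            0.0018     -0.0027
  E            0.0082      0.0284
  solve Keq expr → x = -9.0010e-04; check Q = 0.3407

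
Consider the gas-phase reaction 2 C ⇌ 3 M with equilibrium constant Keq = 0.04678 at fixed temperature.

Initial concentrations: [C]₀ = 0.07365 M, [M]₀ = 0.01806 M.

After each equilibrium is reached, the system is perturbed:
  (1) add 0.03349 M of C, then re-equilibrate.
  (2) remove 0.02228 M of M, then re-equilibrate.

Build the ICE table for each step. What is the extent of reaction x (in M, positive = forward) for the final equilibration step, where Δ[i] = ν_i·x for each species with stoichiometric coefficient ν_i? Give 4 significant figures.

Q₀ = 0.001086 vs Keq = 0.04678 ⇒ Q<K, forward
Step 1:
                  C         M
  I         0.07365   0.01806
  C        -0.02149   0.03224
  E         0.05216    0.0503
  solve Keq expr → x = 0.01075; check Q = 0.04678
Then add 0.03349 M of C.
Step 2:
                  C         M
  I         0.08565    0.0503
  C       -0.009589   0.01438
  E         0.07606   0.06468
  solve Keq expr → x = 0.004794; check Q = 0.04678
Then remove 0.02228 M of M.
Step 3:
                  C         M
  I         0.07606    0.0424
  C        -0.01071   0.01606
  E         0.06535   0.05846
  solve Keq expr → x = 0.005353; check Q = 0.04678

x = 0.005353 M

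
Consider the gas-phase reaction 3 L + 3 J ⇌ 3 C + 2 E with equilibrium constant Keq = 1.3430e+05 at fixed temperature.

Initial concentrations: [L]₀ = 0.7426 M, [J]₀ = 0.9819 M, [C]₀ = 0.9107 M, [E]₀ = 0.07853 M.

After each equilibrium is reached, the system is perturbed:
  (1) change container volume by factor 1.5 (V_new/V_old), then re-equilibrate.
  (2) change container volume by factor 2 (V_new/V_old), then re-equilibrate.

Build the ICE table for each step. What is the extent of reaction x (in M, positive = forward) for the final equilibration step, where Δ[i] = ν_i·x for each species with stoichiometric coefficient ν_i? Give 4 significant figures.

x = -0.0015 M

Q₀ = 0.01202 vs Keq = 1.3430e+05 ⇒ Q<K, forward
Step 1:
                    L           J           C           E
  Initial      0.7426      0.9819      0.9107     0.07853
  Change      -0.6763     -0.6763      0.6763      0.4508
  Equil       0.06635      0.3056       1.587      0.5294
  solve Keq expr → x = 0.2254; check Q = 1.3430e+05
Then change container volume by factor 1.5 (V_new/V_old).
Step 2:
                    L           J           C           E
  Initial     0.04423      0.2038       1.058      0.3529
  Change     0.004735    0.004735   -0.004735   -0.003157
  Equil       0.04897      0.2085       1.053      0.3498
  solve Keq expr → x = -0.001578; check Q = 1.3430e+05
Then change container volume by factor 2 (V_new/V_old).
Step 3:
                    L           J           C           E
  Initial     0.02448      0.1043      0.5266      0.1749
  Change     0.004499    0.004499   -0.004499   -0.002999
  Equil       0.02898      0.1087      0.5221      0.1719
  solve Keq expr → x = -0.0015; check Q = 1.3430e+05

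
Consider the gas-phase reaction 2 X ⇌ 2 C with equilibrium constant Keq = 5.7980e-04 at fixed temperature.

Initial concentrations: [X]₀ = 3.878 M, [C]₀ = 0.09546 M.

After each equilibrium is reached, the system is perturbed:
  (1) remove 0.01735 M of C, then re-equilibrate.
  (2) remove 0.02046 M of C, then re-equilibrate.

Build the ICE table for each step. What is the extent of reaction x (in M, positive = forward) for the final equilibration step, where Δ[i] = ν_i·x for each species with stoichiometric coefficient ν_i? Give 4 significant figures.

Q₀ = 6.0594e-04 vs Keq = 5.7980e-04 ⇒ Q>K, reverse
Step 1:
                    X           C
  init          3.878     0.09546
  Δ          0.002033   -0.002033
  eq             3.88     0.09343
  solve Keq expr → x = -0.001016; check Q = 5.7980e-04
Then remove 0.01735 M of C.
Step 2:
                    X           C
  init           3.88     0.07608
  Δ          -0.01694     0.01694
  eq            3.863     0.09302
  solve Keq expr → x = 0.008471; check Q = 5.7980e-04
Then remove 0.02046 M of C.
Step 3:
                    X           C
  init          3.863     0.07256
  Δ          -0.01998     0.01998
  eq            3.843     0.09254
  solve Keq expr → x = 0.009989; check Q = 5.7980e-04

x = 0.009989 M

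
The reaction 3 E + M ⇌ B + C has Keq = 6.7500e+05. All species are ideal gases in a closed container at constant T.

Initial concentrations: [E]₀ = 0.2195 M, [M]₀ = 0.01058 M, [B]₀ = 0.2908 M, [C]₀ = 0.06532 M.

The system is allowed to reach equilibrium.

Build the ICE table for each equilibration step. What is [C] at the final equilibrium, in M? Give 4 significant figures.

[C]_eq = 0.07589 M

Q₀ = 169.8 vs Keq = 6.7500e+05 ⇒ Q<K, forward
Step 1:
                   E          M          B          C
  init        0.2195    0.01058     0.2908    0.06532
  Δ         -0.03172   -0.01057    0.01057    0.01057
  eq          0.1878 5.1180e-06     0.3014    0.07589
  solve Keq expr → x = 0.01057; check Q = 6.7500e+05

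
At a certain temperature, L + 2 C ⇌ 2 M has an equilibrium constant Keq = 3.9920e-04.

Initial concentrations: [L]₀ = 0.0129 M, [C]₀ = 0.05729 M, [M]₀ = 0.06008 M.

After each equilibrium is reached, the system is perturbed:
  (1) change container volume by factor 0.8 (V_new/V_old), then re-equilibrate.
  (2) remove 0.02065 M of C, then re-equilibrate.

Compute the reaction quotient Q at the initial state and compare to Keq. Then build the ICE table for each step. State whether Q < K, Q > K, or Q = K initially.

Q₀ = 85.25; Q > K (proceeds reverse)

Q₀ = 85.25 vs Keq = 3.9920e-04 ⇒ Q>K, reverse
Step 1:
                    L           C           M
  I            0.0129     0.05729     0.06008
  C            0.0298      0.0596     -0.0596
  E            0.0427      0.1169  4.8258e-04
  solve Keq expr → x = -0.0298; check Q = 3.9920e-04
Then change container volume by factor 0.8 (V_new/V_old).
Step 2:
                    L           C           M
  I           0.05337      0.1461  6.0323e-04
  C       -3.5326e-05 -7.0652e-05  7.0652e-05
  E           0.05334       0.146  6.7388e-04
  solve Keq expr → x = 3.5326e-05; check Q = 3.9920e-04
Then remove 0.02065 M of C.
Step 3:
                    L           C           M
  I           0.05334      0.1254  6.7388e-04
  C        4.7297e-05  9.4594e-05 -9.4594e-05
  E           0.05339      0.1255  5.7928e-04
  solve Keq expr → x = -4.7297e-05; check Q = 3.9920e-04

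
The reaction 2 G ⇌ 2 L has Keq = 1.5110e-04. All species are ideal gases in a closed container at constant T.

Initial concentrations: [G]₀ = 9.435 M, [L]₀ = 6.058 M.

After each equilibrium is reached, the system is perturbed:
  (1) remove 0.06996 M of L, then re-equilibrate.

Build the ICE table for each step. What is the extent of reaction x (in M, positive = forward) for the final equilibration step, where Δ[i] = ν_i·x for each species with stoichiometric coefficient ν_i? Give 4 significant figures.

x = 0.03456 M

Q₀ = 0.4123 vs Keq = 1.5110e-04 ⇒ Q>K, reverse
Step 1:
                   G          L
  I            9.435      6.058
  C             5.87      -5.87
  E             15.3     0.1881
  solve Keq expr → x = -2.935; check Q = 1.5110e-04
Then remove 0.06996 M of L.
Step 2:
                   G          L
  I             15.3     0.1182
  C         -0.06911    0.06911
  E            15.24     0.1873
  solve Keq expr → x = 0.03456; check Q = 1.5110e-04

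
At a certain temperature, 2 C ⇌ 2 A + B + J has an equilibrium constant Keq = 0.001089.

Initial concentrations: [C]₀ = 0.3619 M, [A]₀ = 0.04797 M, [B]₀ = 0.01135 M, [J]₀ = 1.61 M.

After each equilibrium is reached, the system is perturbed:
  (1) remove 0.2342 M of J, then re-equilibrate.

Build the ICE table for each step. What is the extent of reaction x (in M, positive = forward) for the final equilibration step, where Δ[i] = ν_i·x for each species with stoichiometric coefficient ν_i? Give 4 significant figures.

Q₀ = 3.2106e-04 vs Keq = 0.001089 ⇒ Q<K, forward
Step 1:
                   C          A          B          J
  init        0.3619    0.04797    0.01135       1.61
  Δ         -0.01627    0.01627   0.008134   0.008134
  eq          0.3456    0.06424    0.01948      1.618
  solve Keq expr → x = 0.008134; check Q = 0.001089
Then remove 0.2342 M of J.
Step 2:
                   C          A          B          J
  init        0.3456    0.06424    0.01948      1.384
  Δ        -0.002539   0.002539    0.00127    0.00127
  eq          0.3431    0.06678    0.02075      1.385
  solve Keq expr → x = 0.00127; check Q = 0.001089

x = 0.00127 M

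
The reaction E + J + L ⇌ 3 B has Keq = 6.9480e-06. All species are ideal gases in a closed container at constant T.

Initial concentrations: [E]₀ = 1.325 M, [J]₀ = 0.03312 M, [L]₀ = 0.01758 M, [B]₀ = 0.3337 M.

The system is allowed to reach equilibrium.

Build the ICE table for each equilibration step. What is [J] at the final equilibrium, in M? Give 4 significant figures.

Q₀ = 48.17 vs Keq = 6.9480e-06 ⇒ Q>K, reverse
Step 1:
                    E           J           L           B
  Initial       1.325     0.03312     0.01758      0.3337
  Change       0.1094      0.1094      0.1094     -0.3281
  Equil         1.434      0.1425      0.1269    0.005649
  solve Keq expr → x = -0.1094; check Q = 6.9480e-06

[J]_eq = 0.1425 M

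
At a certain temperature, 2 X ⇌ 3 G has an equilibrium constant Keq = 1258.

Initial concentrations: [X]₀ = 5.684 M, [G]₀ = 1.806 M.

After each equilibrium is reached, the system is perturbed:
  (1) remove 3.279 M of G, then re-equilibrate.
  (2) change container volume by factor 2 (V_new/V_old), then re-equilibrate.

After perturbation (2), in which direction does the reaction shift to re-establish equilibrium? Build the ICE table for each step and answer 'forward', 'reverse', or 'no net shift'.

Q₀ = 0.1823 vs Keq = 1258 ⇒ Q<K, forward
Step 1:
                    X           G
  I             5.684       1.806
  C            -4.902       7.354
  E            0.7816        9.16
  solve Keq expr → x = 2.451; check Q = 1258
Then remove 3.279 M of G.
Step 2:
                    X           G
  I            0.7816       5.881
  C            -0.328       0.492
  E            0.4536       6.373
  solve Keq expr → x = 0.164; check Q = 1258
Then change container volume by factor 2 (V_new/V_old).
Step 3:
                    X           G
  I            0.2268       3.186
  C          -0.05962     0.08944
  E            0.1672       3.276
  solve Keq expr → x = 0.02981; check Q = 1258

Direction: forward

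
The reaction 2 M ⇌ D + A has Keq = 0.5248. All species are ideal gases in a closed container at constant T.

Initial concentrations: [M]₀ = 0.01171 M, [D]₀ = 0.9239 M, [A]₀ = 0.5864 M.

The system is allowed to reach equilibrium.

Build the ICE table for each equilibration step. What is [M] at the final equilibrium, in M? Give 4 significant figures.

Q₀ = 3951 vs Keq = 0.5248 ⇒ Q>K, reverse
Step 1:
                  M         D         A
  I         0.01171    0.9239    0.5864
  C          0.5838   -0.2919   -0.2919
  E          0.5955     0.632    0.2945
  solve Keq expr → x = -0.2919; check Q = 0.5248

[M]_eq = 0.5955 M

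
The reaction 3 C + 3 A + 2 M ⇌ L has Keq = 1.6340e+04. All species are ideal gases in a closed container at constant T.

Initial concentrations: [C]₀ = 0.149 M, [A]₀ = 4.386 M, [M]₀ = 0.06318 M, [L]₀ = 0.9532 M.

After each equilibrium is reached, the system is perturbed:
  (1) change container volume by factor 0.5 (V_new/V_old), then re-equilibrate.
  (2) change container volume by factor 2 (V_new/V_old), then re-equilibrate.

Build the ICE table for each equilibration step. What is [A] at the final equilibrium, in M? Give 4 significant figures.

Q₀ = 855.6 vs Keq = 1.6340e+04 ⇒ Q<K, forward
Step 1:
                   C          A          M          L
  Initial      0.149      4.386    0.06318     0.9532
  Change    -0.05221   -0.05221   -0.03481     0.0174
  Equil      0.09679      4.334    0.02837     0.9706
  solve Keq expr → x = 0.0174; check Q = 1.6340e+04
Then change container volume by factor 0.5 (V_new/V_old).
Step 2:
                   C          A          M          L
  Initial     0.1936      8.668    0.05674      1.941
  Change    -0.07008   -0.07008   -0.04672    0.02336
  Equil       0.1235      8.597    0.01002      1.965
  solve Keq expr → x = 0.02336; check Q = 1.6340e+04
Then change container volume by factor 2 (V_new/V_old).
Step 3:
                   C          A          M          L
  Initial    0.06175      4.299   0.005011     0.9823
  Change     0.03504    0.03504    0.02336   -0.01168
  Equil      0.09679      4.334    0.02837     0.9706
  solve Keq expr → x = -0.01168; check Q = 1.6340e+04

[A]_eq = 4.334 M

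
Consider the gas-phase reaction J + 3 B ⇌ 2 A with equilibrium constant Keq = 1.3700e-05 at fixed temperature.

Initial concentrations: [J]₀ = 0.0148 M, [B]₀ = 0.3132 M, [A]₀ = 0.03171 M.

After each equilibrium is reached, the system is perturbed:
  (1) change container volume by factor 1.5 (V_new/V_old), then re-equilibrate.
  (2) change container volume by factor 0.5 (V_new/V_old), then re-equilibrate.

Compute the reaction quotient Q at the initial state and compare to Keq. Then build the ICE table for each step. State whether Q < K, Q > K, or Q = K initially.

Q₀ = 2.211 vs Keq = 1.3700e-05 ⇒ Q>K, reverse
Step 1:
                    J           B           A
  init         0.0148      0.3132     0.03171
  Δ           0.01578     0.04735    -0.03157
  eq          0.03058      0.3606  1.4014e-04
  solve Keq expr → x = -0.01578; check Q = 1.3700e-05
Then change container volume by factor 1.5 (V_new/V_old).
Step 2:
                    J           B           A
  init        0.02039      0.2404  9.3429e-05
  Δ        1.5550e-05  4.6651e-05 -3.1101e-05
  eq          0.02041      0.2404  6.2328e-05
  solve Keq expr → x = -1.5550e-05; check Q = 1.3700e-05
Then change container volume by factor 0.5 (V_new/V_old).
Step 3:
                    J           B           A
  init        0.04081      0.4808  1.2466e-04
  Δ       -6.2160e-05 -1.8648e-04  1.2432e-04
  eq          0.04075      0.4806  2.4898e-04
  solve Keq expr → x = 6.2160e-05; check Q = 1.3700e-05

Q₀ = 2.211; Q > K (proceeds reverse)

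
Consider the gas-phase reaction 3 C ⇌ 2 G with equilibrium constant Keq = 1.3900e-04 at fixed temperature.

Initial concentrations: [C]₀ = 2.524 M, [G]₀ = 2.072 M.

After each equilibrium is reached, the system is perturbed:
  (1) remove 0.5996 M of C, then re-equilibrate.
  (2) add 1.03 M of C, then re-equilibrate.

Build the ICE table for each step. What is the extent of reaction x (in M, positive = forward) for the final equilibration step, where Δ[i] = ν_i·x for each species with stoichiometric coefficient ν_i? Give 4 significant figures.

x = 0.01981 M

Q₀ = 0.267 vs Keq = 1.3900e-04 ⇒ Q>K, reverse
Step 1:
                    C           G
  Initial       2.524       2.072
  Change        2.885      -1.924
  Equil         5.409      0.1483
  solve Keq expr → x = -0.9618; check Q = 1.3900e-04
Then remove 0.5996 M of C.
Step 2:
                    C           G
  Initial        4.81      0.1483
  Change      0.03397    -0.02265
  Equil         4.844      0.1257
  solve Keq expr → x = -0.01132; check Q = 1.3900e-04
Then add 1.03 M of C.
Step 3:
                    C           G
  Initial       5.874      0.1257
  Change     -0.05942     0.03961
  Equil         5.814      0.1653
  solve Keq expr → x = 0.01981; check Q = 1.3900e-04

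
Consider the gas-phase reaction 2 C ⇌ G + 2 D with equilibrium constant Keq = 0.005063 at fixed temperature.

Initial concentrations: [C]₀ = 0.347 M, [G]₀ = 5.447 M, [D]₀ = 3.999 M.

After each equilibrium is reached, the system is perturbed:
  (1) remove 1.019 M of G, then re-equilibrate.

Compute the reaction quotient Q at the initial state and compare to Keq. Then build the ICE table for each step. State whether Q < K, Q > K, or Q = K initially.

Q₀ = 723.4 vs Keq = 0.005063 ⇒ Q>K, reverse
Step 1:
                    C           G           D
  I             0.347       5.447       3.999
  C              3.84       -1.92       -3.84
  E             4.187       3.527      0.1587
  solve Keq expr → x = -1.92; check Q = 0.005063
Then remove 1.019 M of G.
Step 2:
                    C           G           D
  I             4.187       2.508      0.1587
  C          -0.02773     0.01387     0.02773
  E              4.16       2.522      0.1864
  solve Keq expr → x = 0.01387; check Q = 0.005063

Q₀ = 723.4; Q > K (proceeds reverse)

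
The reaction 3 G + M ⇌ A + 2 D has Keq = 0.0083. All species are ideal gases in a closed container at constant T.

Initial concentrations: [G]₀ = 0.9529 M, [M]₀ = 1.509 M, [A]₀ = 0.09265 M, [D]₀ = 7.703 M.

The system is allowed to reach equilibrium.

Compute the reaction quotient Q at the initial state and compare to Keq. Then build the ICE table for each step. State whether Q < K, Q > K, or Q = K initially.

Q₀ = 4.211; Q > K (proceeds reverse)

Q₀ = 4.211 vs Keq = 0.0083 ⇒ Q>K, reverse
Step 1:
                   G          M          A          D
  Initial     0.9529      1.509    0.09265      7.703
  Change      0.2766    0.09221   -0.09221    -0.1844
  Equil         1.23      1.601 4.3700e-04      7.519
  solve Keq expr → x = -0.09221; check Q = 0.0083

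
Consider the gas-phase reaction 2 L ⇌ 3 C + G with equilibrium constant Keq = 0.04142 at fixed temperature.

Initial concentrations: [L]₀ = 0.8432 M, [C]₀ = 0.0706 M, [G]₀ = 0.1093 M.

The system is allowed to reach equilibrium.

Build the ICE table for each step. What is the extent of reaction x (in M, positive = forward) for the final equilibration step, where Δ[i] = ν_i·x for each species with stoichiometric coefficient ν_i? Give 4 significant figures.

Q₀ = 5.4097e-05 vs Keq = 0.04142 ⇒ Q<K, forward
Step 1:
                   L          C          G
  I           0.8432     0.0706     0.1093
  C           -0.228      0.342      0.114
  E           0.6152     0.4126     0.2233
  solve Keq expr → x = 0.114; check Q = 0.04142

x = 0.114 M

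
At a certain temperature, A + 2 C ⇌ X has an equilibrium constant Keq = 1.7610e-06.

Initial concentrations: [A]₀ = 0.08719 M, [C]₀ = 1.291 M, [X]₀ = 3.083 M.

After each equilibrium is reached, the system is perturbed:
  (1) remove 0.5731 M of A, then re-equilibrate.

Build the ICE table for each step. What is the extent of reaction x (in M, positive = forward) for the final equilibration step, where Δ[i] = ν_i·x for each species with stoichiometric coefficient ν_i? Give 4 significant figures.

x = -5.6098e-05 M

Q₀ = 21.22 vs Keq = 1.7610e-06 ⇒ Q>K, reverse
Step 1:
                    A           C           X
  I           0.08719       1.291       3.083
  C             3.083       6.165      -3.083
  E              3.17       7.456  3.1035e-04
  solve Keq expr → x = -3.083; check Q = 1.7610e-06
Then remove 0.5731 M of A.
Step 2:
                    A           C           X
  I             2.597       7.456  3.1035e-04
  C        5.6098e-05  1.1220e-04 -5.6098e-05
  E             2.597       7.456  2.5426e-04
  solve Keq expr → x = -5.6098e-05; check Q = 1.7610e-06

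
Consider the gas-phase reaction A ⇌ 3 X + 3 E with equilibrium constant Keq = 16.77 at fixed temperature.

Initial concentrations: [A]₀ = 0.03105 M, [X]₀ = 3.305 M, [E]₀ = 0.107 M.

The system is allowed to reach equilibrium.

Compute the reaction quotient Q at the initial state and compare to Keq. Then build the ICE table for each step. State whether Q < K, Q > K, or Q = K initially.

Q₀ = 1.424; Q < K (proceeds forward)

Q₀ = 1.424 vs Keq = 16.77 ⇒ Q<K, forward
Step 1:
                  A         X         E
  init      0.03105     3.305     0.107
  Δ        -0.02029   0.06088   0.06088
  eq        0.01076     3.366    0.1679
  solve Keq expr → x = 0.02029; check Q = 16.77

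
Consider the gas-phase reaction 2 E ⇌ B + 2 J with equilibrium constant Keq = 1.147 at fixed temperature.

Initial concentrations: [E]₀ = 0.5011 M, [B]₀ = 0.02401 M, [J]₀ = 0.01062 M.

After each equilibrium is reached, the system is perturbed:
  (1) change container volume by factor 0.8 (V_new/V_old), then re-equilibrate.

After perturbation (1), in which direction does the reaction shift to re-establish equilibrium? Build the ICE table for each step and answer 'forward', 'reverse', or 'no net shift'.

Direction: reverse

Q₀ = 1.0784e-05 vs Keq = 1.147 ⇒ Q<K, forward
Step 1:
                  E         B         J
  Initial    0.5011   0.02401   0.01062
  Change    -0.3506    0.1753    0.3506
  Equil      0.1505    0.1993    0.3612
  solve Keq expr → x = 0.1753; check Q = 1.147
Then change container volume by factor 0.8 (V_new/V_old).
Step 2:
                  E         B         J
  Initial    0.1882    0.2491    0.4515
  Change    0.01328 -0.006641  -0.01328
  Equil      0.2015    0.2425    0.4382
  solve Keq expr → x = -0.006641; check Q = 1.147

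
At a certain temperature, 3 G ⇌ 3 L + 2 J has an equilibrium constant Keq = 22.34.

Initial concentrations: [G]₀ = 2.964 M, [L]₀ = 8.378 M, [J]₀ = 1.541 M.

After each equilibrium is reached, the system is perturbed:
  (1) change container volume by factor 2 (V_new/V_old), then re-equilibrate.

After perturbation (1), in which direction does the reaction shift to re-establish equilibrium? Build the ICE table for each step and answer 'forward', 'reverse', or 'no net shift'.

Q₀ = 53.63 vs Keq = 22.34 ⇒ Q>K, reverse
Step 1:
                  G         L         J
  I           2.964     8.378     1.541
  C          0.3867   -0.3867   -0.2578
  E           3.351     7.991     1.283
  solve Keq expr → x = -0.1289; check Q = 22.34
Then change container volume by factor 2 (V_new/V_old).
Step 2:
                  G         L         J
  I           1.675     3.996    0.6416
  C         -0.3077    0.3077    0.2051
  E           1.368     4.303    0.8468
  solve Keq expr → x = 0.1026; check Q = 22.34

Direction: forward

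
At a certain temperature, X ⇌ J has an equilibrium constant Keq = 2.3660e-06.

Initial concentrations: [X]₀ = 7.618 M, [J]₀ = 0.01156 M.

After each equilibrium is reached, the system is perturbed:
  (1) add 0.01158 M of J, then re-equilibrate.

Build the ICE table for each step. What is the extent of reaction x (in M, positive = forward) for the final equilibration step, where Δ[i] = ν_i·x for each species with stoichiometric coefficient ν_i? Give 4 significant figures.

x = -0.01158 M

Q₀ = 0.001517 vs Keq = 2.3660e-06 ⇒ Q>K, reverse
Step 1:
                  X         J
  init        7.618   0.01156
  Δ         0.01154  -0.01154
  eq           7.63 1.8051e-05
  solve Keq expr → x = -0.01154; check Q = 2.3660e-06
Then add 0.01158 M of J.
Step 2:
                  X         J
  init         7.63    0.0116
  Δ         0.01158  -0.01158
  eq          7.641 1.8079e-05
  solve Keq expr → x = -0.01158; check Q = 2.3660e-06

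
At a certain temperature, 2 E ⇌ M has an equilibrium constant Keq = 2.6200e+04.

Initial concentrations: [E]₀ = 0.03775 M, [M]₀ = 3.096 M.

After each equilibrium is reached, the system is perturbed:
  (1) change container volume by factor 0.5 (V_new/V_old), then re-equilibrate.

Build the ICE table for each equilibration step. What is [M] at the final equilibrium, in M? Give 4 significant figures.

Q₀ = 2173 vs Keq = 2.6200e+04 ⇒ Q<K, forward
Step 1:
                   E          M
  init       0.03775      3.096
  Δ         -0.02686    0.01343
  eq         0.01089      3.109
  solve Keq expr → x = 0.01343; check Q = 2.6200e+04
Then change container volume by factor 0.5 (V_new/V_old).
Step 2:
                   E          M
  init       0.02179      6.219
  Δ        -0.006378   0.003189
  eq         0.01541      6.222
  solve Keq expr → x = 0.003189; check Q = 2.6200e+04

[M]_eq = 6.222 M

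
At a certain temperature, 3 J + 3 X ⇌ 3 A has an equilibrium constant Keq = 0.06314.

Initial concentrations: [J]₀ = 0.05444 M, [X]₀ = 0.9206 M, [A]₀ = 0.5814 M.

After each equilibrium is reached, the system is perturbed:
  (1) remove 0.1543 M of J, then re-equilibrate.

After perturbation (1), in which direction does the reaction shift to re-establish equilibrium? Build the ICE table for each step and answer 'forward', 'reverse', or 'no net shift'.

Direction: reverse

Q₀ = 1561 vs Keq = 0.06314 ⇒ Q>K, reverse
Step 1:
                  J         X         A
  init      0.05444    0.9206    0.5814
  Δ           0.366     0.366    -0.366
  eq         0.4204     1.287    0.2154
  solve Keq expr → x = -0.122; check Q = 0.06314
Then remove 0.1543 M of J.
Step 2:
                  J         X         A
  init       0.2661     1.287    0.2154
  Δ         0.04828   0.04828  -0.04828
  eq         0.3144     1.335    0.1671
  solve Keq expr → x = -0.01609; check Q = 0.06314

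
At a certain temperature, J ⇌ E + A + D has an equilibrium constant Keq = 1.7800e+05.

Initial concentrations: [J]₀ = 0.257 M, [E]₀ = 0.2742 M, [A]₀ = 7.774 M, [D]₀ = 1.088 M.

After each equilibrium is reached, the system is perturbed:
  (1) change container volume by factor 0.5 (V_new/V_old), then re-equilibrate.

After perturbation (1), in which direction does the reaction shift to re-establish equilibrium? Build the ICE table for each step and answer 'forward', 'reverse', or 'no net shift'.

Q₀ = 9.024 vs Keq = 1.7800e+05 ⇒ Q<K, forward
Step 1:
                   J          E          A          D
  Initial      0.257     0.2742      7.774      1.088
  Change      -0.257      0.257      0.257      0.257
  Equil   3.2232e-05     0.5312      8.031      1.345
  solve Keq expr → x = 0.257; check Q = 1.7800e+05
Then change container volume by factor 0.5 (V_new/V_old).
Step 2:
                   J          E          A          D
  Initial 6.4465e-05      1.062      16.06       2.69
  Change  1.9333e-04 -1.9333e-04 -1.9333e-04 -1.9333e-04
  Equil   2.5779e-04      1.062      16.06       2.69
  solve Keq expr → x = -1.9333e-04; check Q = 1.7800e+05

Direction: reverse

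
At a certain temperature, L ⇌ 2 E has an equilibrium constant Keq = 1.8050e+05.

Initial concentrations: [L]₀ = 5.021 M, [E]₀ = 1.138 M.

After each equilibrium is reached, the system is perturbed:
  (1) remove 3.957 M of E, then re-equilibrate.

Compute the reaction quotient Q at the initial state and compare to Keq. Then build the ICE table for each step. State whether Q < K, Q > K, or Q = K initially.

Q₀ = 0.2579 vs Keq = 1.8050e+05 ⇒ Q<K, forward
Step 1:
                  L         E
  Initial     5.021     1.138
  Change      -5.02     10.04
  Equil   6.9231e-04     11.18
  solve Keq expr → x = 5.02; check Q = 1.8050e+05
Then remove 3.957 M of E.
Step 2:
                  L         E
  Initial 6.9231e-04     7.222
  Change  -4.0331e-04 8.0663e-04
  Equil   2.8899e-04     7.222
  solve Keq expr → x = 4.0331e-04; check Q = 1.8050e+05

Q₀ = 0.2579; Q < K (proceeds forward)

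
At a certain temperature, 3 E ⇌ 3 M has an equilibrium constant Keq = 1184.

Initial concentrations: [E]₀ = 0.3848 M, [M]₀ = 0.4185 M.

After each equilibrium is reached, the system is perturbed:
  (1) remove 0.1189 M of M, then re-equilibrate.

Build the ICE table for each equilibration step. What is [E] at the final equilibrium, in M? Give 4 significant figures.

Q₀ = 1.286 vs Keq = 1184 ⇒ Q<K, forward
Step 1:
                   E          M
  I           0.3848     0.4185
  C          -0.3154     0.3154
  E          0.06937     0.7339
  solve Keq expr → x = 0.1051; check Q = 1184
Then remove 0.1189 M of M.
Step 2:
                   E          M
  I          0.06937      0.615
  C         -0.01027    0.01027
  E          0.05911     0.6253
  solve Keq expr → x = 0.003423; check Q = 1184

[E]_eq = 0.05911 M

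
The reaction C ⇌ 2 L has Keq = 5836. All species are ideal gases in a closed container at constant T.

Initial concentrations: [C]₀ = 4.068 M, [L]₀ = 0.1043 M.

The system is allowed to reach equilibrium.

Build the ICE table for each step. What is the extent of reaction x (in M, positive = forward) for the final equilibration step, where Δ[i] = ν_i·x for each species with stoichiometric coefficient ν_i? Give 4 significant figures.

Q₀ = 0.002674 vs Keq = 5836 ⇒ Q<K, forward
Step 1:
                   C          L
  Initial      4.068     0.1043
  Change      -4.056      8.113
  Equil      0.01157      8.217
  solve Keq expr → x = 4.056; check Q = 5836

x = 4.056 M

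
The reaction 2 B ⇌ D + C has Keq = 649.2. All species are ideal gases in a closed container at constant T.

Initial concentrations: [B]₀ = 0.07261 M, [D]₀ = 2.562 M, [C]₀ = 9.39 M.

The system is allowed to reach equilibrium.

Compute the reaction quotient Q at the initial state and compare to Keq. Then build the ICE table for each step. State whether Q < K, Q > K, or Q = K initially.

Q₀ = 4563; Q > K (proceeds reverse)

Q₀ = 4563 vs Keq = 649.2 ⇒ Q>K, reverse
Step 1:
                   B          D          C
  init       0.07261      2.562       9.39
  Δ           0.1171   -0.05854   -0.05854
  eq          0.1897      2.503      9.331
  solve Keq expr → x = -0.05854; check Q = 649.2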